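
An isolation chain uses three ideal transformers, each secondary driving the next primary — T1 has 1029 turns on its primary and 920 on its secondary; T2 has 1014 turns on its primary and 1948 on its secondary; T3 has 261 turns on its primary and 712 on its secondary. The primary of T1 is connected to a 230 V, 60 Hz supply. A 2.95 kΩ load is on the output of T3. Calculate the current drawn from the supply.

Secondary of T1: V = 230.00 × 920/1029 = 205.64 V.
Secondary of T2: V = 205.64 × 1948/1014 = 395.05 V.
Secondary of T3: V = 395.05 × 712/261 = 1077.7 V.
I_load = 1077.7/2950 = 0.36532 A, so P_out = 1077.7 × 0.36532 = 393.69 W.
All ideal ⇒ P_in = P_out, so I_supply = 393.69/230 = 1.71 A.

I_supply ≈ 1.71 A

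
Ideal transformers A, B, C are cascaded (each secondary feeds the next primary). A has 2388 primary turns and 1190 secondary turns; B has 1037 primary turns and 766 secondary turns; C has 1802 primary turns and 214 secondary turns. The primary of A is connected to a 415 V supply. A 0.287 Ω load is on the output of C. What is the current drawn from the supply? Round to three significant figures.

I_supply ≈ 2.76 A

After A: V = 415.00 × 1190/2388 = 206.80 V.
After B: V = 206.80 × 766/1037 = 152.76 V.
After C: V = 152.76 × 214/1802 = 18.141 V.
I_load = 18.141/0.287 = 63.210 A, so P_out = 18.141 × 63.210 = 1146.7 W.
All ideal ⇒ P_in = P_out, so I_supply = 1146.7/415 = 2.76 A.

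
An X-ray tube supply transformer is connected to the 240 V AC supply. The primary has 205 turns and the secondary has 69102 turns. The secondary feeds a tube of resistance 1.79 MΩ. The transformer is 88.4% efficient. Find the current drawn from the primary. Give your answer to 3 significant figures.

I_p ≈ 17.2 A

V_s = 240 × 69102/205 = 80900 V.
I_s = V_s/R = 80900/(1.79×10^6) = 0.045195 A.
P_out = V_s I_s = 80900 × 0.045195 = 3656.3 W.
P_in = P_out/η = 3656.3/0.884 = 4136.1 W.
I_p = P_in/V_p = 4136.1/240 = 17.2 A.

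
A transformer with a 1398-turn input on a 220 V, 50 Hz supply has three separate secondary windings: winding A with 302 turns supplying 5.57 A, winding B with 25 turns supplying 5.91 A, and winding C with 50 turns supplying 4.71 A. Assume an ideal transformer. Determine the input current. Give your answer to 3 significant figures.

I_in ≈ 1.48 A

V_A = 220 × 302/1398 = 47.525 V; V_B = 220 × 25/1398 = 3.9342 V; V_C = 220 × 50/1398 = 7.8684 V.
P_out = V_A I_A + V_B I_B + V_C I_C = 47.525×5.57 + 3.9342×5.91 + 7.8684×4.71 = 264.71 + 23.251 + 37.060 = 325.03 W.
Ideal ⇒ P_in = P_out, so I_in = P_out/V_in = 325.03/220 = 1.48 A.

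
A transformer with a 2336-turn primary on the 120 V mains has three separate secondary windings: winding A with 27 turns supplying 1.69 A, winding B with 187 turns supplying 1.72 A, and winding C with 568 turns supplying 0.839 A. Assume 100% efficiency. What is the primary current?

I_p ≈ 0.361 A

V_A = 120 × 27/2336 = 1.3870 V; V_B = 120 × 187/2336 = 9.6062 V; V_C = 120 × 568/2336 = 29.178 V.
P_out = V_A I_A + V_B I_B + V_C I_C = 1.3870×1.69 + 9.6062×1.72 + 29.178×0.839 = 2.3440 + 16.523 + 24.480 = 43.347 W.
Ideal ⇒ P_in = P_out, so I_p = P_out/V_p = 43.347/120 = 0.361 A.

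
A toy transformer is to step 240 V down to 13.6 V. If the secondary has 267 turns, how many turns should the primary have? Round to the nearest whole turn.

N_p = 4712 turns

N_p/N_s = V_p/V_s, so N_p = 267 × 240/13.6 = 4711.8 ≈ 4712 turns.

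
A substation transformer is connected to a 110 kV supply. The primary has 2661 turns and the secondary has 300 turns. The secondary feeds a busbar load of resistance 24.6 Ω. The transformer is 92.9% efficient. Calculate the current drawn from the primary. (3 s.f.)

I_p ≈ 61.2 A

V_s = 110000 × 300/2661 = 12401 V.
I_s = V_s/R = 12401/24.6 = 504.12 A.
P_out = V_s I_s = 12401 × 504.12 = 6.2518×10^6 W.
P_in = P_out/η = 6.2518×10^6/0.929 = 6.7296×10^6 W.
I_p = P_in/V_p = 6.7296×10^6/110000 = 61.2 A.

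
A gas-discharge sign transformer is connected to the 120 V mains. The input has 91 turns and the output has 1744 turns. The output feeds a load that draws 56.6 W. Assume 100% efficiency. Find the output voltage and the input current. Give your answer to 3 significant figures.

V_out ≈ 2300 V, I_in ≈ 0.472 A

V_out = V_in × N_out/N_in = 120 × 1744/91 = 2299.8 V.
I_out = P/V_out = 56.6/2299.8 = 0.024611 A.
I_in = I_out × N_out/N_in = 0.024611 × 1744/91 = 0.472 A.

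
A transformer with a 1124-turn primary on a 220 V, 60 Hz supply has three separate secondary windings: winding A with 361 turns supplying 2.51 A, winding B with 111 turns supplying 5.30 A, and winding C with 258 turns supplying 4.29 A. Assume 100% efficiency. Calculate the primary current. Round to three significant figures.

I_p ≈ 2.31 A

V_A = 220 × 361/1124 = 70.658 V; V_B = 220 × 111/1124 = 21.726 V; V_C = 220 × 258/1124 = 50.498 V.
P_out = V_A I_A + V_B I_B + V_C I_C = 70.658×2.51 + 21.726×5.30 + 50.498×4.29 = 177.35 + 115.15 + 216.64 = 509.14 W.
Ideal ⇒ P_in = P_out, so I_p = P_out/V_p = 509.14/220 = 2.31 A.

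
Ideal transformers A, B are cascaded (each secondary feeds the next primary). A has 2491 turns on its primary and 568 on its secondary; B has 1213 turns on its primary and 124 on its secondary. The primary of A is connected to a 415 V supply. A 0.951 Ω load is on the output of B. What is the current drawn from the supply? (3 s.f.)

After A: V = 415.00 × 568/2491 = 94.629 V.
After B: V = 94.629 × 124/1213 = 9.6735 V.
I_load = 9.6735/0.951 = 10.172 A, so P_out = 9.6735 × 10.172 = 98.398 W.
All ideal ⇒ P_in = P_out, so I_supply = 98.398/415 = 0.237 A.

I_supply ≈ 0.237 A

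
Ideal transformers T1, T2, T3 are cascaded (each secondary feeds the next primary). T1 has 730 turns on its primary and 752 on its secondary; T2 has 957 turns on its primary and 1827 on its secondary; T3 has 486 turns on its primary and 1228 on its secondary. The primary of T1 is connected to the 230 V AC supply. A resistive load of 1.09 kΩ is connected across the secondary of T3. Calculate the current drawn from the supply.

I_supply ≈ 5.21 A

Secondary of T1: V = 230.00 × 752/730 = 236.93 V.
Secondary of T2: V = 236.93 × 1827/957 = 452.32 V.
Secondary of T3: V = 452.32 × 1228/486 = 1142.9 V.
I_load = 1142.9/1090 = 1.0485 A, so P_out = 1142.9 × 1.0485 = 1198.4 W.
All ideal ⇒ P_in = P_out, so I_supply = 1198.4/230 = 5.21 A.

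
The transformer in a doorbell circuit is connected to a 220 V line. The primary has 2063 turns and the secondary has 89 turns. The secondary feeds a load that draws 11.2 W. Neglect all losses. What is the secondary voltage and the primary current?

V_s = V_p × N_s/N_p = 220 × 89/2063 = 9.4910 V.
I_s = P/V_s = 11.2/9.4910 = 1.1801 A.
I_p = I_s × N_s/N_p = 1.1801 × 89/2063 = 0.0509 A.

V_s ≈ 9.49 V, I_p ≈ 0.0509 A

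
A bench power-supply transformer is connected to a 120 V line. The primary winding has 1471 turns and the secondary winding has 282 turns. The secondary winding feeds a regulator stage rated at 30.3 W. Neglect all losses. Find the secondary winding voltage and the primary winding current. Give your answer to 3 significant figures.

V_s = V_p × N_s/N_p = 120 × 282/1471 = 23.005 V.
I_s = P/V_s = 30.3/23.005 = 1.3171 A.
I_p = I_s × N_s/N_p = 1.3171 × 282/1471 = 0.253 A.

V_s ≈ 23.0 V, I_p ≈ 0.253 A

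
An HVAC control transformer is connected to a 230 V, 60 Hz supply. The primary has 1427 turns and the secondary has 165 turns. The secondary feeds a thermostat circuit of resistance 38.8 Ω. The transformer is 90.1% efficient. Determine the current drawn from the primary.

I_p ≈ 0.0880 A

V_s = 230 × 165/1427 = 26.594 V.
I_s = V_s/R = 26.594/38.8 = 0.68542 A.
P_out = V_s I_s = 26.594 × 0.68542 = 18.228 W.
P_in = P_out/η = 18.228/0.901 = 20.231 W.
I_p = P_in/V_p = 20.231/230 = 0.0880 A.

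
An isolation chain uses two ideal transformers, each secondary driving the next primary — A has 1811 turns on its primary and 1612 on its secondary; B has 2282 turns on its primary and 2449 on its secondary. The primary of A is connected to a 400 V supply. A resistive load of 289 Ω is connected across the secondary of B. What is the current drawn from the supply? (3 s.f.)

Secondary of A: V = 400.00 × 1612/1811 = 356.05 V.
Secondary of B: V = 356.05 × 2449/2282 = 382.10 V.
I_load = 382.10/289 = 1.3222 A, so P_out = 382.10 × 1.3222 = 505.20 W.
All ideal ⇒ P_in = P_out, so I_supply = 505.20/400 = 1.26 A.

I_supply ≈ 1.26 A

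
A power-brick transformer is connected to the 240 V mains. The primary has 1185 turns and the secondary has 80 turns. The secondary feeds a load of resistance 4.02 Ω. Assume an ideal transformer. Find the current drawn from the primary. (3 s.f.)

I_p ≈ 0.272 A

V_s = V_p × N_s/N_p = 240 × 80/1185 = 16.203 V.
I_s = V_s/R = 16.203/4.02 = 4.0305 A.
For an ideal transformer I_p N_p = I_s N_s, so I_p = 4.0305 × 80/1185 = 0.272 A.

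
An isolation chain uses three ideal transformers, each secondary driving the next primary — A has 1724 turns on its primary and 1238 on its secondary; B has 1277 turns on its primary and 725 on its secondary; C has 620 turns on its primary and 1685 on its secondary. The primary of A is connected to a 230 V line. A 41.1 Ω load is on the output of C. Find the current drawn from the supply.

After A: V = 230.00 × 1238/1724 = 165.16 V.
After B: V = 165.16 × 725/1277 = 93.769 V.
After C: V = 93.769 × 1685/620 = 254.84 V.
I_load = 254.84/41.1 = 6.2005 A, so P_out = 254.84 × 6.2005 = 1580.1 W.
All ideal ⇒ P_in = P_out, so I_supply = 1580.1/230 = 6.87 A.

I_supply ≈ 6.87 A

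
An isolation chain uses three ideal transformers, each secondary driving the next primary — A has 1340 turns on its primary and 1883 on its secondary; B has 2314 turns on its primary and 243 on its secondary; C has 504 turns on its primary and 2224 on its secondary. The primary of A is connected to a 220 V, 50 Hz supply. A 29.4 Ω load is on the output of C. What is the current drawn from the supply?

I_supply ≈ 3.17 A

Secondary of A: V = 220.00 × 1883/1340 = 309.15 V.
Secondary of B: V = 309.15 × 243/2314 = 32.465 V.
Secondary of C: V = 32.465 × 2224/504 = 143.26 V.
I_load = 143.26/29.4 = 4.8727 A, so P_out = 143.26 × 4.8727 = 698.04 W.
All ideal ⇒ P_in = P_out, so I_supply = 698.04/220 = 3.17 A.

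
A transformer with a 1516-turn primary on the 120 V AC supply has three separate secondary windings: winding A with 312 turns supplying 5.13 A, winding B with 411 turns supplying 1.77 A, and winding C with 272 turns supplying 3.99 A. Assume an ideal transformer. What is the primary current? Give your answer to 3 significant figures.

V_A = 120 × 312/1516 = 24.697 V; V_B = 120 × 411/1516 = 32.533 V; V_C = 120 × 272/1516 = 21.530 V.
P_out = V_A I_A + V_B I_B + V_C I_C = 24.697×5.13 + 32.533×1.77 + 21.530×3.99 = 126.69 + 57.583 + 85.906 = 270.18 W.
Ideal ⇒ P_in = P_out, so I_p = P_out/V_p = 270.18/120 = 2.25 A.

I_p ≈ 2.25 A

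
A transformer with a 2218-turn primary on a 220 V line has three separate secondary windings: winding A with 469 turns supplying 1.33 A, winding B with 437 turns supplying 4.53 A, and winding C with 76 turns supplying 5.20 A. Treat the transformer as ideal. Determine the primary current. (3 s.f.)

V_A = 220 × 469/2218 = 46.519 V; V_B = 220 × 437/2218 = 43.345 V; V_C = 220 × 76/2218 = 7.5383 V.
P_out = V_A I_A + V_B I_B + V_C I_C = 46.519×1.33 + 43.345×4.53 + 7.5383×5.20 = 61.871 + 196.35 + 39.199 = 297.42 W.
Ideal ⇒ P_in = P_out, so I_p = P_out/V_p = 297.42/220 = 1.35 A.

I_p ≈ 1.35 A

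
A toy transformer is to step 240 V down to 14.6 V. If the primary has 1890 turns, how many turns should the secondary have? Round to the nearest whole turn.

N_s/N_p = V_s/V_p, so N_s = 1890 × 14.6/240 = 115.0 ≈ 115 turns.

N_s = 115 turns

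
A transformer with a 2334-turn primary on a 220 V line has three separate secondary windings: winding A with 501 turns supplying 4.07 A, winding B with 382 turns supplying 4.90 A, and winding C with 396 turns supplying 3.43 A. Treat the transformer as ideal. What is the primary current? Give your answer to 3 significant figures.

I_p ≈ 2.26 A

V_A = 220 × 501/2334 = 47.224 V; V_B = 220 × 382/2334 = 36.007 V; V_C = 220 × 396/2334 = 37.326 V.
P_out = V_A I_A + V_B I_B + V_C I_C = 47.224×4.07 + 36.007×4.90 + 37.326×3.43 = 192.20 + 176.43 + 128.03 = 496.66 W.
Ideal ⇒ P_in = P_out, so I_p = P_out/V_p = 496.66/220 = 2.26 A.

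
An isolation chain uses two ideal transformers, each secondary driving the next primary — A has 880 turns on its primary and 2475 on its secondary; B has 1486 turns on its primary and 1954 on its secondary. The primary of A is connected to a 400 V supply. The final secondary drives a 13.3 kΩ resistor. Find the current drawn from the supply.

Secondary of A: V = 400.00 × 2475/880 = 1125.0 V.
Secondary of B: V = 1125.0 × 1954/1486 = 1479.3 V.
I_load = 1479.3/13300 = 0.11123 A, so P_out = 1479.3 × 0.11123 = 164.54 W.
All ideal ⇒ P_in = P_out, so I_supply = 164.54/400 = 0.411 A.

I_supply ≈ 0.411 A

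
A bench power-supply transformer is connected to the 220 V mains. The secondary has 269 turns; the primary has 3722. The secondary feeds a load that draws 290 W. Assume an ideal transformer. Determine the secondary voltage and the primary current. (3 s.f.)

V_s = V_p × N_s/N_p = 220 × 269/3722 = 15.900 V.
I_s = P/V_s = 290/15.900 = 18.239 A.
I_p = I_s × N_s/N_p = 18.239 × 269/3722 = 1.32 A.

V_s ≈ 15.9 V, I_p ≈ 1.32 A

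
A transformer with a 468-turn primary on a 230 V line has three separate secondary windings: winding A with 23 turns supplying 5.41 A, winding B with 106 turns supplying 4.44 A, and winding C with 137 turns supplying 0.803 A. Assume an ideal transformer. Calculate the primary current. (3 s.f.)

V_A = 230 × 23/468 = 11.303 V; V_B = 230 × 106/468 = 52.094 V; V_C = 230 × 137/468 = 67.329 V.
P_out = V_A I_A + V_B I_B + V_C I_C = 11.303×5.41 + 52.094×4.44 + 67.329×0.803 = 61.151 + 231.30 + 54.065 = 346.51 W.
Ideal ⇒ P_in = P_out, so I_p = P_out/V_p = 346.51/230 = 1.51 A.

I_p ≈ 1.51 A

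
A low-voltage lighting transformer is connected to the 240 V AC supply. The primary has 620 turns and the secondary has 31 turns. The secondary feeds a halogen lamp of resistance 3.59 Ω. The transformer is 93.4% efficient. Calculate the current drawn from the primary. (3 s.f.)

I_p ≈ 0.179 A

V_s = 240 × 31/620 = 12.000 V.
I_s = V_s/R = 12.000/3.59 = 3.3426 A.
P_out = V_s I_s = 12.000 × 3.3426 = 40.111 W.
P_in = P_out/η = 40.111/0.934 = 42.946 W.
I_p = P_in/V_p = 42.946/240 = 0.179 A.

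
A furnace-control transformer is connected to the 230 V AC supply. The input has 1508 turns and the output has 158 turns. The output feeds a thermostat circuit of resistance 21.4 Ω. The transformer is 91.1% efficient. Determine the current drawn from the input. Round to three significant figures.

V_out = 230 × 158/1508 = 24.098 V.
I_out = V_out/R = 24.098/21.4 = 1.1261 A.
P_out = V_out I_out = 24.098 × 1.1261 = 27.136 W.
P_in = P_out/η = 27.136/0.911 = 29.788 W.
I_in = P_in/V_in = 29.788/230 = 0.130 A.

I_in ≈ 0.130 A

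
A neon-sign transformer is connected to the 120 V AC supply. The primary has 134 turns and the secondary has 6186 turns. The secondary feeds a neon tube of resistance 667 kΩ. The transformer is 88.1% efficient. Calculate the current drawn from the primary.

V_s = 120 × 6186/134 = 5539.7 V.
I_s = V_s/R = 5539.7/667000 = 0.0083054 A.
P_out = V_s I_s = 5539.7 × 0.0083054 = 46.009 W.
P_in = P_out/η = 46.009/0.881 = 52.224 W.
I_p = P_in/V_p = 52.224/120 = 0.435 A.

I_p ≈ 0.435 A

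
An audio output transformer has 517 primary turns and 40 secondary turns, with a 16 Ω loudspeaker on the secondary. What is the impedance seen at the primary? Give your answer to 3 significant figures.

Z_p = (N_p/N_s)² × Z_s = (517/40)² × 16 = 2670 Ω.

Z_p ≈ 2670 Ω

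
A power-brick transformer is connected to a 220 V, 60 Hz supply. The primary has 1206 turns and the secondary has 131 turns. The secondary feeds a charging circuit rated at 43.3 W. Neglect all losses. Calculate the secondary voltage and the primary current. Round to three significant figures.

V_s ≈ 23.9 V, I_p ≈ 0.197 A

V_s = V_p × N_s/N_p = 220 × 131/1206 = 23.897 V.
I_s = P/V_s = 43.3/23.897 = 1.8119 A.
I_p = I_s × N_s/N_p = 1.8119 × 131/1206 = 0.197 A.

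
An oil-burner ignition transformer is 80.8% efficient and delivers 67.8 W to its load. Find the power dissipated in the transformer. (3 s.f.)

P_loss ≈ 16.1 W

P_in = P_out/η = 67.8/0.808 = 83.9109 W.
P_loss = P_in − P_out = 83.9109 − 67.8 = 16.1 W.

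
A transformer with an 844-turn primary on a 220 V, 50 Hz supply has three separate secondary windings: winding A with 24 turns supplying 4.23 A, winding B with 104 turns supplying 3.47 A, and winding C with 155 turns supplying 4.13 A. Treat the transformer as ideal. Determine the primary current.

V_A = 220 × 24/844 = 6.2559 V; V_B = 220 × 104/844 = 27.109 V; V_C = 220 × 155/844 = 40.403 V.
P_out = V_A I_A + V_B I_B + V_C I_C = 6.2559×4.23 + 27.109×3.47 + 40.403×4.13 = 26.463 + 94.068 + 166.86 = 287.39 W.
Ideal ⇒ P_in = P_out, so I_p = P_out/V_p = 287.39/220 = 1.31 A.

I_p ≈ 1.31 A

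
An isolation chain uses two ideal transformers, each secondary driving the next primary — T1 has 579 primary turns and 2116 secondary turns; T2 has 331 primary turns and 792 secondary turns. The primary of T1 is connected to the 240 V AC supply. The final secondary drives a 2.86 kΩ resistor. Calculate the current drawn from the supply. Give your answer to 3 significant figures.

I_supply ≈ 6.42 A

After T1: V = 240.00 × 2116/579 = 877.10 V.
After T2: V = 877.10 × 792/331 = 2098.7 V.
I_load = 2098.7/2860 = 0.73380 A, so P_out = 2098.7 × 0.73380 = 1540.0 W.
All ideal ⇒ P_in = P_out, so I_supply = 1540.0/240 = 6.42 A.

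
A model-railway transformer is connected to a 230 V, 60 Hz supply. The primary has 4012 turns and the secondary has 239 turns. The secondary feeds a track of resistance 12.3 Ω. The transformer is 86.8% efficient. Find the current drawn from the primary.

V_s = 230 × 239/4012 = 13.701 V.
I_s = V_s/R = 13.701/12.3 = 1.1139 A.
P_out = V_s I_s = 13.701 × 1.1139 = 15.262 W.
P_in = P_out/η = 15.262/0.868 = 17.583 W.
I_p = P_in/V_p = 17.583/230 = 0.0764 A.

I_p ≈ 0.0764 A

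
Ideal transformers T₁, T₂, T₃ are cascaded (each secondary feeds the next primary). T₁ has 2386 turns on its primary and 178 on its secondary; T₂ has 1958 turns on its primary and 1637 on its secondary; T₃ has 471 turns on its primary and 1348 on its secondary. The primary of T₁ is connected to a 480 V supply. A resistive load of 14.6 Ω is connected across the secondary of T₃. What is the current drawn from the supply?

After T₁: V = 480.00 × 178/2386 = 35.809 V.
After T₂: V = 35.809 × 1637/1958 = 29.938 V.
After T₃: V = 29.938 × 1348/471 = 85.683 V.
I_load = 85.683/14.6 = 5.8687 A, so P_out = 85.683 × 5.8687 = 502.85 W.
All ideal ⇒ P_in = P_out, so I_supply = 502.85/480 = 1.05 A.

I_supply ≈ 1.05 A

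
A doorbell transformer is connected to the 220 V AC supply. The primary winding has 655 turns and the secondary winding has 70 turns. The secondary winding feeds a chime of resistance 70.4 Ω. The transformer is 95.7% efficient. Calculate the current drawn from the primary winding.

V_s = 220 × 70/655 = 23.511 V.
I_s = V_s/R = 23.511/70.4 = 0.33397 A.
P_out = V_s I_s = 23.511 × 0.33397 = 7.8521 W.
P_in = P_out/η = 7.8521/0.957 = 8.2049 W.
I_p = P_in/V_p = 8.2049/220 = 0.0373 A.

I_p ≈ 0.0373 A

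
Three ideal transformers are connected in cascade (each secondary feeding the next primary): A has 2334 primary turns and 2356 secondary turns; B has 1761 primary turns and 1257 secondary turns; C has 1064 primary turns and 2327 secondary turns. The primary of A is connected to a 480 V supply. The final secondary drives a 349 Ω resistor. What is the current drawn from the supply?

Secondary of A: V = 480.00 × 2356/2334 = 484.52 V.
Secondary of B: V = 484.52 × 1257/1761 = 345.85 V.
Secondary of C: V = 345.85 × 2327/1064 = 756.39 V.
I_load = 756.39/349 = 2.1673 A, so P_out = 756.39 × 2.1673 = 1639.3 W.
All ideal ⇒ P_in = P_out, so I_supply = 1639.3/480 = 3.42 A.

I_supply ≈ 3.42 A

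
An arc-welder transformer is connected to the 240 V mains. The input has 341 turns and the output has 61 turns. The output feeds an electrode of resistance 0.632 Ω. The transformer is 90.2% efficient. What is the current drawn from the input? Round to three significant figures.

I_in ≈ 13.5 A

V_out = 240 × 61/341 = 42.933 V.
I_out = V_out/R = 42.933/0.632 = 67.931 A.
P_out = V_out I_out = 42.933 × 67.931 = 2916.5 W.
P_in = P_out/η = 2916.5/0.902 = 3233.3 W.
I_in = P_in/V_in = 3233.3/240 = 13.5 A.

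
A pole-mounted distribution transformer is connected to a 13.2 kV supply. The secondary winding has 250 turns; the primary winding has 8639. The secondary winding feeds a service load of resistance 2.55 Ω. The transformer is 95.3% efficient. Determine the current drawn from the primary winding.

I_p ≈ 4.55 A

V_s = 13200 × 250/8639 = 381.99 V.
I_s = V_s/R = 381.99/2.55 = 149.80 A.
P_out = V_s I_s = 381.99 × 149.80 = 57222 W.
P_in = P_out/η = 57222/0.953 = 60044 W.
I_p = P_in/V_p = 60044/13200 = 4.55 A.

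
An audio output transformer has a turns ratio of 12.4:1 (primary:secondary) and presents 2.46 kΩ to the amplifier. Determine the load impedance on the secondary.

Z_s ≈ 16.0 Ω

Z_s = Z_p/(N_p/N_s)² = 2460/12.4² = 16.0 Ω.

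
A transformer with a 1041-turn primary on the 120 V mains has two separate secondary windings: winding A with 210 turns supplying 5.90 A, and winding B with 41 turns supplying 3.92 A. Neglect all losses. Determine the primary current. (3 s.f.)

I_p ≈ 1.34 A

V_A = 120 × 210/1041 = 24.207 V; V_B = 120 × 41/1041 = 4.7262 V.
P_out = V_A I_A + V_B I_B = 24.207×5.90 + 4.7262×3.92 = 142.82 + 18.527 = 161.35 W.
Ideal ⇒ P_in = P_out, so I_p = P_out/V_p = 161.35/120 = 1.34 A.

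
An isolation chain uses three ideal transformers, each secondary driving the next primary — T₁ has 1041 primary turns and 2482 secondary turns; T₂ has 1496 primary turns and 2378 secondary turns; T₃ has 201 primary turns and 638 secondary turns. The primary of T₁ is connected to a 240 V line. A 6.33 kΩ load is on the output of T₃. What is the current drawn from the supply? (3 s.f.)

After T₁: V = 240.00 × 2482/1041 = 572.22 V.
After T₂: V = 572.22 × 2378/1496 = 909.58 V.
After T₃: V = 909.58 × 638/201 = 2887.1 V.
I_load = 2887.1/6330 = 0.45610 A, so P_out = 2887.1 × 0.45610 = 1316.8 W.
All ideal ⇒ P_in = P_out, so I_supply = 1316.8/240 = 5.49 A.

I_supply ≈ 5.49 A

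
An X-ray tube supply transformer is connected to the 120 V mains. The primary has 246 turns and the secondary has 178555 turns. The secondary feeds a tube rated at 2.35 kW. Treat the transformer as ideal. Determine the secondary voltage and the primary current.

V_s ≈ 87100 V, I_p ≈ 19.6 A

V_s = V_p × N_s/N_p = 120 × 178555/246 = 87100 V.
I_s = P/V_s = 2350/87100 = 0.026980 A.
I_p = I_s × N_s/N_p = 0.026980 × 178555/246 = 19.6 A.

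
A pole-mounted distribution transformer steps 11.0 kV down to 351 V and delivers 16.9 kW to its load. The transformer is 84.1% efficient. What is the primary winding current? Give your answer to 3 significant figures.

P_in = P_out/η = 16900/0.841 = 20095 W.
I_p = P_in/V_p = 20095/11000 = 1.83 A.

I_p ≈ 1.83 A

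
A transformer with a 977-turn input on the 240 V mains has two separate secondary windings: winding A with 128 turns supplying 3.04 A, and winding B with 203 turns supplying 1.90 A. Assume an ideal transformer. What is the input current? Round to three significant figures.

I_in ≈ 0.793 A

V_A = 240 × 128/977 = 31.443 V; V_B = 240 × 203/977 = 49.867 V.
P_out = V_A I_A + V_B I_B = 31.443×3.04 + 49.867×1.90 = 95.587 + 94.747 = 190.33 W.
Ideal ⇒ P_in = P_out, so I_in = P_out/V_in = 190.33/240 = 0.793 A.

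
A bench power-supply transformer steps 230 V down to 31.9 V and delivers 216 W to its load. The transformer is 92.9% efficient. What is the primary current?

P_in = P_out/η = 216/0.929 = 232.51 W.
I_p = P_in/V_p = 232.51/230 = 1.01 A.

I_p ≈ 1.01 A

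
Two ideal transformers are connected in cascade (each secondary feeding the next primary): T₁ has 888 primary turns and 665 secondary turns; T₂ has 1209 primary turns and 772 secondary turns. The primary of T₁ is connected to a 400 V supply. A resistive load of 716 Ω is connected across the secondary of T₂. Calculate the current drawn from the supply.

Secondary of T₁: V = 400.00 × 665/888 = 299.55 V.
Secondary of T₂: V = 299.55 × 772/1209 = 191.28 V.
I_load = 191.28/716 = 0.26714 A, so P_out = 191.28 × 0.26714 = 51.098 W.
All ideal ⇒ P_in = P_out, so I_supply = 51.098/400 = 0.128 A.

I_supply ≈ 0.128 A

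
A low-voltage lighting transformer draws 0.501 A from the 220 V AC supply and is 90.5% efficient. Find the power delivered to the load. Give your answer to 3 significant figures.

P_in = V_p I_p = 220 × 0.501 = 110.22 W.
P_out = η P_in = 0.905 × 110.22 = 99.7 W.

P_out ≈ 99.7 W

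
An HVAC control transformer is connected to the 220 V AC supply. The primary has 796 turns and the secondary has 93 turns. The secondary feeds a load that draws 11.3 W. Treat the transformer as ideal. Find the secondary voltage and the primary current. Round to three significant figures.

V_s ≈ 25.7 V, I_p ≈ 0.0514 A

V_s = V_p × N_s/N_p = 220 × 93/796 = 25.704 V.
I_s = P/V_s = 11.3/25.704 = 0.43963 A.
I_p = I_s × N_s/N_p = 0.43963 × 93/796 = 0.0514 A.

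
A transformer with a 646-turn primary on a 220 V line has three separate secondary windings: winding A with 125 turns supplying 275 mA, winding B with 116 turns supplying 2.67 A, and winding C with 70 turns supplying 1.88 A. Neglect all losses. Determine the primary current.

I_p ≈ 0.736 A

V_A = 220 × 125/646 = 42.570 V; V_B = 220 × 116/646 = 39.505 V; V_C = 220 × 70/646 = 23.839 V.
P_out = V_A I_A + V_B I_B + V_C I_C = 42.570×0.275 + 39.505×2.67 + 23.839×1.88 = 11.707 + 105.48 + 44.817 = 162.00 W.
Ideal ⇒ P_in = P_out, so I_p = P_out/V_p = 162.00/220 = 0.736 A.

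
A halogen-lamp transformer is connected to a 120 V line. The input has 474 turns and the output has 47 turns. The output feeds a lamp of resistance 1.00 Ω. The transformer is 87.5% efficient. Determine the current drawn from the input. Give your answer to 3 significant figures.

V_out = 120 × 47/474 = 11.899 V.
I_out = V_out/R = 11.899/1.00 = 11.899 A.
P_out = V_out I_out = 11.899 × 11.899 = 141.58 W.
P_in = P_out/η = 141.58/0.875 = 161.81 W.
I_in = P_in/V_in = 161.81/120 = 1.35 A.

I_in ≈ 1.35 A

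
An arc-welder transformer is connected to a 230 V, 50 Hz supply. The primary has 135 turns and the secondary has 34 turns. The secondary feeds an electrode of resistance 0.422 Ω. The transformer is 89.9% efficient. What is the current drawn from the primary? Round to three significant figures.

V_s = 230 × 34/135 = 57.926 V.
I_s = V_s/R = 57.926/0.422 = 137.27 A.
P_out = V_s I_s = 57.926 × 137.27 = 7951.2 W.
P_in = P_out/η = 7951.2/0.899 = 8844.5 W.
I_p = P_in/V_p = 8844.5/230 = 38.5 A.

I_p ≈ 38.5 A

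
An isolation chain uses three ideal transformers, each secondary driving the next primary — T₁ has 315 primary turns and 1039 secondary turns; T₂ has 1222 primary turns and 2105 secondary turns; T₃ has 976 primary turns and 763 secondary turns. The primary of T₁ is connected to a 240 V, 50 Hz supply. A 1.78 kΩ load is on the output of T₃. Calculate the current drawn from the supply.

After T₁: V = 240.00 × 1039/315 = 791.62 V.
After T₂: V = 791.62 × 2105/1222 = 1363.6 V.
After T₃: V = 1363.6 × 763/976 = 1066.0 V.
I_load = 1066.0/1780 = 0.59890 A, so P_out = 1066.0 × 0.59890 = 638.45 W.
All ideal ⇒ P_in = P_out, so I_supply = 638.45/240 = 2.66 A.

I_supply ≈ 2.66 A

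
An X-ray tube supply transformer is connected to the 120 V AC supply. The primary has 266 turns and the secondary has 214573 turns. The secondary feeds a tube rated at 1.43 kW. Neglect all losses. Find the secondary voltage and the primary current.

V_s ≈ 96800 V, I_p ≈ 11.9 A

V_s = V_p × N_s/N_p = 120 × 214573/266 = 96800 V.
I_s = P/V_s = 1430/96800 = 0.014773 A.
I_p = I_s × N_s/N_p = 0.014773 × 214573/266 = 11.9 A.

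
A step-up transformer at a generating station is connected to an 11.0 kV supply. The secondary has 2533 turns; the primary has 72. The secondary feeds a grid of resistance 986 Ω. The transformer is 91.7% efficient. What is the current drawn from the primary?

I_p ≈ 15100 A

V_s = 11000 × 2533/72 = 386990 V.
I_s = V_s/R = 386990/986 = 392.48 A.
P_out = V_s I_s = 386990 × 392.48 = 1.5188×10^8 W.
P_in = P_out/η = 1.5188×10^8/0.917 = 1.6563×10^8 W.
I_p = P_in/V_p = 1.6563×10^8/11000 = 15100 A.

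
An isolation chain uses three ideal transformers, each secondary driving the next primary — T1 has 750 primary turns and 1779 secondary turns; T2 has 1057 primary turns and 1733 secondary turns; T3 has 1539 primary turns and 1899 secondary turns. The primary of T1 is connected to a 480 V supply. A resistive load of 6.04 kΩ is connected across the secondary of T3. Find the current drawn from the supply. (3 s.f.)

I_supply ≈ 1.83 A

Secondary of T1: V = 480.00 × 1779/750 = 1138.6 V.
Secondary of T2: V = 1138.6 × 1733/1057 = 1866.7 V.
Secondary of T3: V = 1866.7 × 1899/1539 = 2303.4 V.
I_load = 2303.4/6040 = 0.38135 A, so P_out = 2303.4 × 0.38135 = 878.40 W.
All ideal ⇒ P_in = P_out, so I_supply = 878.40/480 = 1.83 A.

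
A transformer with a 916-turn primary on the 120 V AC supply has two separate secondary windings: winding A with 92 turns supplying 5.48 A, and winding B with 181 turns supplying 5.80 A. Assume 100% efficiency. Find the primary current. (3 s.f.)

I_p ≈ 1.70 A

V_A = 120 × 92/916 = 12.052 V; V_B = 120 × 181/916 = 23.712 V.
P_out = V_A I_A + V_B I_B = 12.052×5.48 + 23.712×5.80 = 66.047 + 137.53 = 203.58 W.
Ideal ⇒ P_in = P_out, so I_p = P_out/V_p = 203.58/120 = 1.70 A.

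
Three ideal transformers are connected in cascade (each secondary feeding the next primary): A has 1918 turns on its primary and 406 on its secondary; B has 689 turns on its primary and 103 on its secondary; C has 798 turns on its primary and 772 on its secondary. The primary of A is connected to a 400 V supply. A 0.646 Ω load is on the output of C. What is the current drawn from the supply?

I_supply ≈ 0.580 A

Secondary of A: V = 400.00 × 406/1918 = 84.672 V.
Secondary of B: V = 84.672 × 103/689 = 12.658 V.
Secondary of C: V = 12.658 × 772/798 = 12.245 V.
I_load = 12.245/0.646 = 18.956 A, so P_out = 12.245 × 18.956 = 232.12 W.
All ideal ⇒ P_in = P_out, so I_supply = 232.12/400 = 0.580 A.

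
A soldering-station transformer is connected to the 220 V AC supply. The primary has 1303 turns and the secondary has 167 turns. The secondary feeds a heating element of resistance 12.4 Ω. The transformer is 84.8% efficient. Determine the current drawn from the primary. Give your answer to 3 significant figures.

V_s = 220 × 167/1303 = 28.196 V.
I_s = V_s/R = 28.196/12.4 = 2.2739 A.
P_out = V_s I_s = 28.196 × 2.2739 = 64.116 W.
P_in = P_out/η = 64.116/0.848 = 75.609 W.
I_p = P_in/V_p = 75.609/220 = 0.344 A.

I_p ≈ 0.344 A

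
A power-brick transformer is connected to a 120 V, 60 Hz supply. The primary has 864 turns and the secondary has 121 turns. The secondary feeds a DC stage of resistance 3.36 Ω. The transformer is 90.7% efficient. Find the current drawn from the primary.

I_p ≈ 0.772 A

V_s = 120 × 121/864 = 16.806 V.
I_s = V_s/R = 16.806/3.36 = 5.0017 A.
P_out = V_s I_s = 16.806 × 5.0017 = 84.056 W.
P_in = P_out/η = 84.056/0.907 = 92.674 W.
I_p = P_in/V_p = 92.674/120 = 0.772 A.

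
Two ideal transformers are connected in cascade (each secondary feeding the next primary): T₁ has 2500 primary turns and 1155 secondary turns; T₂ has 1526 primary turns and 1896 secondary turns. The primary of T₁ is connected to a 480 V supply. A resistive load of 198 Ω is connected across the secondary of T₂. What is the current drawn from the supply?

I_supply ≈ 0.799 A

Secondary of T₁: V = 480.00 × 1155/2500 = 221.76 V.
Secondary of T₂: V = 221.76 × 1896/1526 = 275.53 V.
I_load = 275.53/198 = 1.3916 A, so P_out = 275.53 × 1.3916 = 383.41 W.
All ideal ⇒ P_in = P_out, so I_supply = 383.41/480 = 0.799 A.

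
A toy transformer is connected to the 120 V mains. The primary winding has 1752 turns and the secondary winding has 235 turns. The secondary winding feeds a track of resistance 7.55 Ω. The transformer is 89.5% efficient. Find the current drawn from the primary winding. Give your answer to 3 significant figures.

V_s = 120 × 235/1752 = 16.096 V.
I_s = V_s/R = 16.096/7.55 = 2.1319 A.
P_out = V_s I_s = 16.096 × 2.1319 = 34.315 W.
P_in = P_out/η = 34.315/0.895 = 38.341 W.
I_p = P_in/V_p = 38.341/120 = 0.320 A.

I_p ≈ 0.320 A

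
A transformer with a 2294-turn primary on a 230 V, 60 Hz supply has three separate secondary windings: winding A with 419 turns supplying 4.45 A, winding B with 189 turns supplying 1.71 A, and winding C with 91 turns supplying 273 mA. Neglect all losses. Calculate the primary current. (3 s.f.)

V_A = 230 × 419/2294 = 42.010 V; V_B = 230 × 189/2294 = 18.949 V; V_C = 230 × 91/2294 = 9.1238 V.
P_out = V_A I_A + V_B I_B + V_C I_C = 42.010×4.45 + 18.949×1.71 + 9.1238×0.273 = 186.94 + 32.404 + 2.4908 = 221.84 W.
Ideal ⇒ P_in = P_out, so I_p = P_out/V_p = 221.84/230 = 0.965 A.

I_p ≈ 0.965 A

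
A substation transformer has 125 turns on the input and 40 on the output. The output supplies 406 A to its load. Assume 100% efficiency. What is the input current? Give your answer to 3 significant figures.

I_in ≈ 130 A

For an ideal transformer I_in/I_out = N_out/N_in, so I_in = 406 × 40/125 = 130 A.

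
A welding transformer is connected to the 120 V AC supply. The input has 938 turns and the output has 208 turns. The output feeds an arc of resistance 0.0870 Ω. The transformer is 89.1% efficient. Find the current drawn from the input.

V_out = 120 × 208/938 = 26.610 V.
I_out = V_out/R = 26.610/0.0870 = 305.86 A.
P_out = V_out I_out = 26.610 × 305.86 = 8138.9 W.
P_in = P_out/η = 8138.9/0.891 = 9134.5 W.
I_in = P_in/V_in = 9134.5/120 = 76.1 A.

I_in ≈ 76.1 A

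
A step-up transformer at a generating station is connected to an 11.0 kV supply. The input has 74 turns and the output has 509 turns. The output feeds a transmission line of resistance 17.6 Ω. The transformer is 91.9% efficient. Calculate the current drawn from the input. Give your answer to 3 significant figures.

V_out = 11000 × 509/74 = 75662 V.
I_out = V_out/R = 75662/17.6 = 4299.0 A.
P_out = V_out I_out = 75662 × 4299.0 = 3.2527×10^8 W.
P_in = P_out/η = 3.2527×10^8/0.919 = 3.5394×10^8 W.
I_in = P_in/V_in = 3.5394×10^8/11000 = 32200 A.

I_in ≈ 32200 A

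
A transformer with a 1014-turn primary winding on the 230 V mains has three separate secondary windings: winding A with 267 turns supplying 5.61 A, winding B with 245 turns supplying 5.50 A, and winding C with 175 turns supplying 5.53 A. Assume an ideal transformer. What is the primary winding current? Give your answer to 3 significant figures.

I_p ≈ 3.76 A

V_A = 230 × 267/1014 = 60.562 V; V_B = 230 × 245/1014 = 55.572 V; V_C = 230 × 175/1014 = 39.694 V.
P_out = V_A I_A + V_B I_B + V_C I_C = 60.562×5.61 + 55.572×5.50 + 39.694×5.53 = 339.75 + 305.65 + 219.51 = 864.91 W.
Ideal ⇒ P_in = P_out, so I_p = P_out/V_p = 864.91/230 = 3.76 A.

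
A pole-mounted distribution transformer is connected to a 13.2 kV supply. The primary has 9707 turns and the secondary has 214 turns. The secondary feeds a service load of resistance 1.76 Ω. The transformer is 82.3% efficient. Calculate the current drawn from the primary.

I_p ≈ 4.43 A

V_s = 13200 × 214/9707 = 291.01 V.
I_s = V_s/R = 291.01/1.76 = 165.34 A.
P_out = V_s I_s = 291.01 × 165.34 = 48116 W.
P_in = P_out/η = 48116/0.823 = 58465 W.
I_p = P_in/V_p = 58465/13200 = 4.43 A.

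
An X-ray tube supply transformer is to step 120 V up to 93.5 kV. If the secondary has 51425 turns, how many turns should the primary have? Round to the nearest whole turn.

N_p/N_s = V_p/V_s, so N_p = 51425 × 120/93500 = 66.0 ≈ 66 turns.

N_p = 66 turns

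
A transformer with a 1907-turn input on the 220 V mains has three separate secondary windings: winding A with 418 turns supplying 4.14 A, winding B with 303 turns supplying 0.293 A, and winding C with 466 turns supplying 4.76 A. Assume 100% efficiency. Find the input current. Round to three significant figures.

I_in ≈ 2.12 A

V_A = 220 × 418/1907 = 48.222 V; V_B = 220 × 303/1907 = 34.955 V; V_C = 220 × 466/1907 = 53.760 V.
P_out = V_A I_A + V_B I_B + V_C I_C = 48.222×4.14 + 34.955×0.293 + 53.760×4.76 = 199.64 + 10.242 + 255.90 = 465.78 W.
Ideal ⇒ P_in = P_out, so I_in = P_out/V_in = 465.78/220 = 2.12 A.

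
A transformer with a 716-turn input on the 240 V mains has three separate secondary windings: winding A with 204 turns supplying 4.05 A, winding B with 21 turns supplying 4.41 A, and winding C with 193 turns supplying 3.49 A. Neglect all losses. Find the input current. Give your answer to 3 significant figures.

V_A = 240 × 204/716 = 68.380 V; V_B = 240 × 21/716 = 7.0391 V; V_C = 240 × 193/716 = 64.693 V.
P_out = V_A I_A + V_B I_B + V_C I_C = 68.380×4.05 + 7.0391×4.41 + 64.693×3.49 = 276.94 + 31.042 + 225.78 = 533.76 W.
Ideal ⇒ P_in = P_out, so I_in = P_out/V_in = 533.76/240 = 2.22 A.

I_in ≈ 2.22 A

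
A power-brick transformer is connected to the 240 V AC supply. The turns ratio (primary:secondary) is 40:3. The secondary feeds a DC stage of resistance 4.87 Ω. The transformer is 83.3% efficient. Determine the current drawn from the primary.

V_s = 240 × 3/40 = 18.000 V.
I_s = V_s/R = 18.000/4.87 = 3.6961 A.
P_out = V_s I_s = 18.000 × 3.6961 = 66.530 W.
P_in = P_out/η = 66.530/0.833 = 79.868 W.
I_p = P_in/V_p = 79.868/240 = 0.333 A.

I_p ≈ 0.333 A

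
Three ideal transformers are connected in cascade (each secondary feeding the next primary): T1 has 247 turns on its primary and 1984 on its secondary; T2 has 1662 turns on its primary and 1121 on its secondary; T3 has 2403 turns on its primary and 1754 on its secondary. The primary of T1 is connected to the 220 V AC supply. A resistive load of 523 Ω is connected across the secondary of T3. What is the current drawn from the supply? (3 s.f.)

I_supply ≈ 6.58 A

Secondary of T1: V = 220.00 × 1984/247 = 1767.1 V.
Secondary of T2: V = 1767.1 × 1121/1662 = 1191.9 V.
Secondary of T3: V = 1191.9 × 1754/2403 = 870.00 V.
I_load = 870.00/523 = 1.6635 A, so P_out = 870.00 × 1.6635 = 1447.2 W.
All ideal ⇒ P_in = P_out, so I_supply = 1447.2/220 = 6.58 A.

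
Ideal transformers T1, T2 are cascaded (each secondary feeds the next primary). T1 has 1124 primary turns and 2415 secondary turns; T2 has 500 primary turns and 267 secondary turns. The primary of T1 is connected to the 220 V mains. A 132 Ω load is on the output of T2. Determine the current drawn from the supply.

After T1: V = 220.00 × 2415/1124 = 472.69 V.
After T2: V = 472.69 × 267/500 = 252.41 V.
I_load = 252.41/132 = 1.9122 A, so P_out = 252.41 × 1.9122 = 482.68 W.
All ideal ⇒ P_in = P_out, so I_supply = 482.68/220 = 2.19 A.

I_supply ≈ 2.19 A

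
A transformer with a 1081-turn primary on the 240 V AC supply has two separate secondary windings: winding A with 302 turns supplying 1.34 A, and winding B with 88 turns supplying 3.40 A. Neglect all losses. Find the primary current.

I_p ≈ 0.651 A

V_A = 240 × 302/1081 = 67.049 V; V_B = 240 × 88/1081 = 19.537 V.
P_out = V_A I_A + V_B I_B = 67.049×1.34 + 19.537×3.40 = 89.846 + 66.427 = 156.27 W.
Ideal ⇒ P_in = P_out, so I_p = P_out/V_p = 156.27/240 = 0.651 A.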